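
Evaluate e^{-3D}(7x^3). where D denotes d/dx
7 x^{3} - 63 x^{2} + 189 x - 189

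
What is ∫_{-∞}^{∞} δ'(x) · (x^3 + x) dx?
-1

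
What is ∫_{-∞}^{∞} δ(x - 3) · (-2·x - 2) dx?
-8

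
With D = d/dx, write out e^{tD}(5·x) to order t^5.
5 t + 5 x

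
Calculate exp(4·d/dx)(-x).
- x - 4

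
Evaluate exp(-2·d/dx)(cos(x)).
\cos{\left(x - 2 \right)}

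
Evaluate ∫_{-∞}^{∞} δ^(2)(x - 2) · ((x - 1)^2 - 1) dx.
2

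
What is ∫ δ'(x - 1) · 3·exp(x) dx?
- 3 e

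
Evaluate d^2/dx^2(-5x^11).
- 550 x^{9}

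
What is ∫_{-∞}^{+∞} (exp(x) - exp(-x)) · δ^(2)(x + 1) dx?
- 2 \sinh{\left(1 \right)}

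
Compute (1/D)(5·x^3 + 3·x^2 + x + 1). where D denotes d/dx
\frac{5 x^{4}}{4} + x^{3} + \frac{x^{2}}{2} + x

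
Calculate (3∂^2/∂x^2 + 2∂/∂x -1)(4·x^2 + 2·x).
- 4 x^{2} + 14 x + 28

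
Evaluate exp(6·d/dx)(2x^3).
2 x^{3} + 36 x^{2} + 216 x + 432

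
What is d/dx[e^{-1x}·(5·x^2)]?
5 x \left(2 - x\right) e^{- x}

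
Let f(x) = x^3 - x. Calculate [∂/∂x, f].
3 x^{2} - 1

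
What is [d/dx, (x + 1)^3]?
3 \left(x + 1\right)^{2}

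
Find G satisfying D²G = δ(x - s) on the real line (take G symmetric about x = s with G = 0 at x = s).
\frac{|x - s|}{2}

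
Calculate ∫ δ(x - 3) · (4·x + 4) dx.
16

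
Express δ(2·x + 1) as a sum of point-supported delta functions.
\frac{\delta(x + 1/2)}{2}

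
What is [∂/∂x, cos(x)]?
- \sin{\left(x \right)}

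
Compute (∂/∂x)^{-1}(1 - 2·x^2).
- \frac{2 x^{3}}{3} + x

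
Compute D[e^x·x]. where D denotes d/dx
\left(x + 1\right) e^{x}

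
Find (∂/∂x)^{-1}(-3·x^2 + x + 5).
- x^{3} + \frac{x^{2}}{2} + 5 x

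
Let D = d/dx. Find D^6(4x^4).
0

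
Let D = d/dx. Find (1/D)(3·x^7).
\frac{3 x^{8}}{8}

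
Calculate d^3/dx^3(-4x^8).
- 1344 x^{5}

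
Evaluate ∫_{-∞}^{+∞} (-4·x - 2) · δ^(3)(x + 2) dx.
0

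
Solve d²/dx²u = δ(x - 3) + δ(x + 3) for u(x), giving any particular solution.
\frac{|x - 3|}{2} + \frac{|x + 3|}{2}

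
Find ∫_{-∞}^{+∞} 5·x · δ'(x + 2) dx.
-5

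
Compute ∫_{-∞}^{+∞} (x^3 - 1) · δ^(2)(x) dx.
0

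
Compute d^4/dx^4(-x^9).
- 3024 x^{5}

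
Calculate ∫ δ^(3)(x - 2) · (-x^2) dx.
0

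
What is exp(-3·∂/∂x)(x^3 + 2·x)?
x^{3} - 9 x^{2} + 29 x - 33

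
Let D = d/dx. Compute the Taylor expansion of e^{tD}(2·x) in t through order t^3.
2 t + 2 x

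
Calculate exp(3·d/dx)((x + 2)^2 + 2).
x^{2} + 10 x + 27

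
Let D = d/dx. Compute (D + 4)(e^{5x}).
9 e^{5 x}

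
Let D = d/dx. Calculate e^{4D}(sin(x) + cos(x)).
\sqrt{2} \sin{\left(x + \frac{\pi}{4} + 4 \right)}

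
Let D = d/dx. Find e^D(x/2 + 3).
\frac{x}{2} + \frac{7}{2}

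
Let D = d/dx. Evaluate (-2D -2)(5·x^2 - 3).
- 10 x^{2} - 20 x + 6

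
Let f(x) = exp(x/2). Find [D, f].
\frac{e^{\frac{x}{2}}}{2}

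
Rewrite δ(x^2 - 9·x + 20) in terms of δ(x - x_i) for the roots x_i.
\frac{\delta(x - 4) + \delta(x - 5)}{1}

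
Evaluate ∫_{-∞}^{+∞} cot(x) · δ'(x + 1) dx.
\frac{1}{\sin^{2}{\left(1 \right)}}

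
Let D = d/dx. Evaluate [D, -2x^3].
- 6 x^{2}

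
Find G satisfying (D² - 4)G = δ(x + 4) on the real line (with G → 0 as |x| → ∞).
-\frac{e^{-2|x + 4|}}{4}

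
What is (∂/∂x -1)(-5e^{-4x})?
25 e^{- 4 x}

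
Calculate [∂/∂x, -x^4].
- 4 x^{3}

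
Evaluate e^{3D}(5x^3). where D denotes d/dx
5 x^{3} + 45 x^{2} + 135 x + 135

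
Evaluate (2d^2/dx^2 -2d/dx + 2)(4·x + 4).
8 x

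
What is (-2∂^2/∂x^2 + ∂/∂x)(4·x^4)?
16 x^{2} \left(x - 6\right)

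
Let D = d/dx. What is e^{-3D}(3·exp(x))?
3 e^{x - 3}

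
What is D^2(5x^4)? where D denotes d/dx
60 x^{2}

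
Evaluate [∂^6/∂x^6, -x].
-6\frac{d^{5}}{dx^{5}}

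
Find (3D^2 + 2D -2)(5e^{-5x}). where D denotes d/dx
315 e^{- 5 x}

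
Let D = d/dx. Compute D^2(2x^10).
180 x^{8}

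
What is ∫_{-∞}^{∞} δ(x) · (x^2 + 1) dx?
1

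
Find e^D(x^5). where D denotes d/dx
x^{5} + 5 x^{4} + 10 x^{3} + 10 x^{2} + 5 x + 1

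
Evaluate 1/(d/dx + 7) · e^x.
\frac{e^{x}}{8}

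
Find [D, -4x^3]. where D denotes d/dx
- 12 x^{2}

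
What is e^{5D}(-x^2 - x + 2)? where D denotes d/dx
- x^{2} - 11 x - 28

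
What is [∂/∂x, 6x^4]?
24 x^{3}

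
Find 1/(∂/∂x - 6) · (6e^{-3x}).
- \frac{2 e^{- 3 x}}{3}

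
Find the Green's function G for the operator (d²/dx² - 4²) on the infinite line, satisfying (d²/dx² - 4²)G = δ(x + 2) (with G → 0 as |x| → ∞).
-\frac{e^{-4|x + 2|}}{8}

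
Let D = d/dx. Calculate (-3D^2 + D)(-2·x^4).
8 x^{2} \left(9 - x\right)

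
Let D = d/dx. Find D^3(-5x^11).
- 4950 x^{8}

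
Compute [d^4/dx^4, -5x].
-20\frac{d^{3}}{dx^{3}}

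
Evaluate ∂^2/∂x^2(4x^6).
120 x^{4}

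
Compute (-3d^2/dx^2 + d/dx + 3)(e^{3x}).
- 21 e^{3 x}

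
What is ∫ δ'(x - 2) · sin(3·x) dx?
- 3 \cos{\left(6 \right)}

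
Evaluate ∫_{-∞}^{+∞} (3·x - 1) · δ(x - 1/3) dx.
0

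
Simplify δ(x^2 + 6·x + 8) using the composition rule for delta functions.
\frac{\delta(x + 4) + \delta(x + 2)}{2}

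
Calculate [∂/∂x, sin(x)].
\cos{\left(x \right)}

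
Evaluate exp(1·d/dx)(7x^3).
7 x^{3} + 21 x^{2} + 21 x + 7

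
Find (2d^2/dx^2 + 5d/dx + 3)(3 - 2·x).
- 6 x - 1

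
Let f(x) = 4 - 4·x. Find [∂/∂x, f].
-4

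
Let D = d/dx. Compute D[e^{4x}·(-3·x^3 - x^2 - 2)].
\left(- 12 x^{3} - 13 x^{2} - 2 x - 8\right) e^{4 x}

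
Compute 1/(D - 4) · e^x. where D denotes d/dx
- \frac{e^{x}}{3}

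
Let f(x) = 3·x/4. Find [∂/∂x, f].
\frac{3}{4}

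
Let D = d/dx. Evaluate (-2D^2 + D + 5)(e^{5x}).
- 40 e^{5 x}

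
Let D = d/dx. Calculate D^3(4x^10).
2880 x^{7}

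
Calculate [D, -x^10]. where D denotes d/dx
- 10 x^{9}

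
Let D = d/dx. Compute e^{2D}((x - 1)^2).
x^{2} + 2 x + 1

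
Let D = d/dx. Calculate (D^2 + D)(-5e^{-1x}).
0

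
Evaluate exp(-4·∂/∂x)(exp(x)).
e^{x - 4}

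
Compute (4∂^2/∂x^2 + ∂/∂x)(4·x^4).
16 x^{2} \left(x + 12\right)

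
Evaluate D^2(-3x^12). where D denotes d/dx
- 396 x^{10}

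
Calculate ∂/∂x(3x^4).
12 x^{3}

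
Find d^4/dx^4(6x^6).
2160 x^{2}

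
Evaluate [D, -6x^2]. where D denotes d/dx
- 12 x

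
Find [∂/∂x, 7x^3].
21 x^{2}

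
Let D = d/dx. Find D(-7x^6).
- 42 x^{5}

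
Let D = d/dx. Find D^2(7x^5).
140 x^{3}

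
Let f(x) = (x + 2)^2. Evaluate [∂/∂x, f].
2 x + 4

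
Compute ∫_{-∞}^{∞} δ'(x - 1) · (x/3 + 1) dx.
- \frac{1}{3}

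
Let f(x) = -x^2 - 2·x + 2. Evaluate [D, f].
- 2 x - 2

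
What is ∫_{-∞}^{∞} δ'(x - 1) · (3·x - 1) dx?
-3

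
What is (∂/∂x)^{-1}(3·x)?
\frac{3 x^{2}}{2}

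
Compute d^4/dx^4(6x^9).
18144 x^{5}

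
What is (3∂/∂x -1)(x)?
3 - x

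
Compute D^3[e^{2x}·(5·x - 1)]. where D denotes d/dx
\left(40 x + 52\right) e^{2 x}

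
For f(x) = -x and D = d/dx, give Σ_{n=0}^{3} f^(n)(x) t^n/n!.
- t - x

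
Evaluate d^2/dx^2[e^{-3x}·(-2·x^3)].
6 x \left(- 3 x^{2} + 6 x - 2\right) e^{- 3 x}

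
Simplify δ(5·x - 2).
\frac{\delta(x - 2/5)}{5}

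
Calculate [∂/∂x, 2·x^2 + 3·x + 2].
4 x + 3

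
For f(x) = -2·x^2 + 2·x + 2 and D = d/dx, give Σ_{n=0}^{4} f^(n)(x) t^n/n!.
- 2 t^{2} - 2 t \left(2 x - 1\right) - 2 x^{2} + 2 x + 2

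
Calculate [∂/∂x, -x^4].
- 4 x^{3}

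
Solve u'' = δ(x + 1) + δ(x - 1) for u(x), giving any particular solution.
\frac{|x + 1|}{2} + \frac{|x - 1|}{2}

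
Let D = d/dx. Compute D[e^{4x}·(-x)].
\left(- 4 x - 1\right) e^{4 x}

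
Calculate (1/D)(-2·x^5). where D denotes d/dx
- \frac{x^{6}}{3}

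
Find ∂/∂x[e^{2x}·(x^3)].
x^{2} \left(2 x + 3\right) e^{2 x}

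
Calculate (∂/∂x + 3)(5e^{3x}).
30 e^{3 x}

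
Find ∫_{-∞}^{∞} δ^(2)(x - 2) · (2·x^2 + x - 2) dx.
4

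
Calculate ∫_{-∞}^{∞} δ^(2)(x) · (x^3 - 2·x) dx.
0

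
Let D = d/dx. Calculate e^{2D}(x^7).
x^{7} + 14 x^{6} + 84 x^{5} + 280 x^{4} + 560 x^{3} + 672 x^{2} + 448 x + 128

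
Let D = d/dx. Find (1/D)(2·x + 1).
x^{2} + x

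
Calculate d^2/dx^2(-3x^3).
- 18 x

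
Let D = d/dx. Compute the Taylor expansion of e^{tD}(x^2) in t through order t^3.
t^{2} + 2 t x + x^{2}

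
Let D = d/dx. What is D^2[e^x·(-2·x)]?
2 \left(- x - 2\right) e^{x}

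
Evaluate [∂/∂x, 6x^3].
18 x^{2}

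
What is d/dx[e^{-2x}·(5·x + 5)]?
5 \left(- 2 x - 1\right) e^{- 2 x}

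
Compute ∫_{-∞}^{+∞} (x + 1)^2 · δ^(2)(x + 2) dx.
2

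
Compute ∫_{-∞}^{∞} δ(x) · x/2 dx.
0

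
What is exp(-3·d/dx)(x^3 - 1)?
x^{3} - 9 x^{2} + 27 x - 28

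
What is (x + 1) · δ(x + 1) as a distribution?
0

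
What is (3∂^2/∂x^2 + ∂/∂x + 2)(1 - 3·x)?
- 6 x - 1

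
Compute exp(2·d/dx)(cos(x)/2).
\frac{\cos{\left(x + 2 \right)}}{2}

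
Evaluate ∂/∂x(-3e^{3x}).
- 9 e^{3 x}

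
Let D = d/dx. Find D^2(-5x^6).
- 150 x^{4}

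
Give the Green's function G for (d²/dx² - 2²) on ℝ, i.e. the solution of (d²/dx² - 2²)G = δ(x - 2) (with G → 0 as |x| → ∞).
-\frac{e^{-2|x - 2|}}{4}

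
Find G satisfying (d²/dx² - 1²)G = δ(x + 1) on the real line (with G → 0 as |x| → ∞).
-\frac{e^{-|x + 1|}}{2}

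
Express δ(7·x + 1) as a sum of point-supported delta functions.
\frac{\delta(x + 1/7)}{7}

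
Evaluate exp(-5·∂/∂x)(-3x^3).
- 3 x^{3} + 45 x^{2} - 225 x + 375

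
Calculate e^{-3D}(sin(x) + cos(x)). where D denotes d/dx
\sqrt{2} \cos{\left(- x + \frac{\pi}{4} + 3 \right)}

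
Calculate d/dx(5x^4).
20 x^{3}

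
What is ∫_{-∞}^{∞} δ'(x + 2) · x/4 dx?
- \frac{1}{4}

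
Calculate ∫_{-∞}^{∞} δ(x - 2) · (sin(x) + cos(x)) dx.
\cos{\left(2 \right)} + \sin{\left(2 \right)}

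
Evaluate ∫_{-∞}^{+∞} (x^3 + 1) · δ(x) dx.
1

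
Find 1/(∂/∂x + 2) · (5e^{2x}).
\frac{5 e^{2 x}}{4}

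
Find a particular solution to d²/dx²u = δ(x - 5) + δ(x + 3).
\frac{|x - 5|}{2} + \frac{|x + 3|}{2}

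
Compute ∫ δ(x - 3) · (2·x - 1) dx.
5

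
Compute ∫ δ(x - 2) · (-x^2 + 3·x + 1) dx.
3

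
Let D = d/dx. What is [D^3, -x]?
-3D^{2}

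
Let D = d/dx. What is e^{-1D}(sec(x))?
\sec{\left(x - 1 \right)}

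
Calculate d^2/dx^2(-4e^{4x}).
- 64 e^{4 x}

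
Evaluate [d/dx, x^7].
7 x^{6}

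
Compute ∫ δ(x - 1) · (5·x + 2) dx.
7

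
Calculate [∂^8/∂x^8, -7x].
-56\frac{d^{7}}{dx^{7}}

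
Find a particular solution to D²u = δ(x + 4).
\frac{|x + 4|}{2}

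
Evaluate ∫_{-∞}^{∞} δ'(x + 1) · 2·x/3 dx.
- \frac{2}{3}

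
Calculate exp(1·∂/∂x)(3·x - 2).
3 x + 1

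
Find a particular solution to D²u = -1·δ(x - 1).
-\frac{|x - 1|}{2}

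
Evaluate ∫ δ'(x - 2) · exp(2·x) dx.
- 2 e^{4}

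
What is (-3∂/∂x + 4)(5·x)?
20 x - 15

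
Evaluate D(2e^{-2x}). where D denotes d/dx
- 4 e^{- 2 x}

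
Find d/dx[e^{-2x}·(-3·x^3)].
x^{2} \left(6 x - 9\right) e^{- 2 x}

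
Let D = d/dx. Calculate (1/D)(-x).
- \frac{x^{2}}{2}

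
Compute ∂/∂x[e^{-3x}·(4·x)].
4 \left(1 - 3 x\right) e^{- 3 x}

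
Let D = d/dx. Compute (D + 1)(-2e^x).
- 4 e^{x}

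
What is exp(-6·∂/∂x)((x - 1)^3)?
x^{3} - 21 x^{2} + 147 x - 343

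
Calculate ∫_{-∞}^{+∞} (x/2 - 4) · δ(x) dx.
-4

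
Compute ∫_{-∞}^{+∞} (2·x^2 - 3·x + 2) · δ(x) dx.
2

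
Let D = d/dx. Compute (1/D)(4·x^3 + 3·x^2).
x^{4} + x^{3}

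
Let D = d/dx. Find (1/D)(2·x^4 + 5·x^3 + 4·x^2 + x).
\frac{2 x^{5}}{5} + \frac{5 x^{4}}{4} + \frac{4 x^{3}}{3} + \frac{x^{2}}{2}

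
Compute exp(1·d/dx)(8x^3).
8 x^{3} + 24 x^{2} + 24 x + 8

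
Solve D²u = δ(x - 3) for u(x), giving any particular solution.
\frac{|x - 3|}{2}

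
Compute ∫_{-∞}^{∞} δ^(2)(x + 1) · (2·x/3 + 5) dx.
0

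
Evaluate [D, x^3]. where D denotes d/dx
3 x^{2}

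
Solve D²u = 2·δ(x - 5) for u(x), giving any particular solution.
|x - 5|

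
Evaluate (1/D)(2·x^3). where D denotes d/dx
\frac{x^{4}}{2}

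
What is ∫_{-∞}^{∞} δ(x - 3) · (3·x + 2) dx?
11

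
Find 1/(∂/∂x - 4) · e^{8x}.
\frac{e^{8 x}}{4}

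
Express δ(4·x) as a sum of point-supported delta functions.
\frac{\delta(x)}{4}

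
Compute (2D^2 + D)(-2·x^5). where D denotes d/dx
10 x^{3} \left(- x - 8\right)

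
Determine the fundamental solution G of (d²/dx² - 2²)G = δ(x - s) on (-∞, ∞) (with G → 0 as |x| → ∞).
-\frac{e^{-2|x-s|}}{4}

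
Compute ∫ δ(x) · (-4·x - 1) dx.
-1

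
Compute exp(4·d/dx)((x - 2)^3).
x^{3} + 6 x^{2} + 12 x + 8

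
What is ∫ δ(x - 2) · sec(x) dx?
\sec{\left(2 \right)}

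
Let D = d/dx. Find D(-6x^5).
- 30 x^{4}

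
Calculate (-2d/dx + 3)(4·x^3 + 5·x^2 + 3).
12 x^{3} - 9 x^{2} - 20 x + 9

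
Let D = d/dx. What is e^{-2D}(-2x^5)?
- 2 x^{5} + 20 x^{4} - 80 x^{3} + 160 x^{2} - 160 x + 64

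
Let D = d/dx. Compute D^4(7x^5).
840 x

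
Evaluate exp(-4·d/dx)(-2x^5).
- 2 x^{5} + 40 x^{4} - 320 x^{3} + 1280 x^{2} - 2560 x + 2048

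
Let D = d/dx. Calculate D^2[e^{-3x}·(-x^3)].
3 x \left(- 3 x^{2} + 6 x - 2\right) e^{- 3 x}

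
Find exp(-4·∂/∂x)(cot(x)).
\cot{\left(x - 4 \right)}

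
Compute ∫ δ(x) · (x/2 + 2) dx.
2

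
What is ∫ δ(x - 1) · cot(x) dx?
\cot{\left(1 \right)}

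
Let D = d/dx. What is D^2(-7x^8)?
- 392 x^{6}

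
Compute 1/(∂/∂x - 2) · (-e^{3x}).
- e^{3 x}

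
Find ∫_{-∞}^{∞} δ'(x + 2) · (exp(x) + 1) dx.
- \frac{1}{e^{2}}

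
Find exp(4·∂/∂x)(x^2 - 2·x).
x^{2} + 6 x + 8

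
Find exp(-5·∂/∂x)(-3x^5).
- 3 x^{5} + 75 x^{4} - 750 x^{3} + 3750 x^{2} - 9375 x + 9375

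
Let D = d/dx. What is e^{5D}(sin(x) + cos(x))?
\sqrt{2} \sin{\left(x + \frac{\pi}{4} + 5 \right)}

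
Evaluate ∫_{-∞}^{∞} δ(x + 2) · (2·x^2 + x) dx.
6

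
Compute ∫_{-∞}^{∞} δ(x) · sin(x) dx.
0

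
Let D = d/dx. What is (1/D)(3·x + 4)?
\frac{3 x^{2}}{2} + 4 x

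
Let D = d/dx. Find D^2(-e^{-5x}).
- 25 e^{- 5 x}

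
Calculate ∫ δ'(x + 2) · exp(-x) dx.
e^{2}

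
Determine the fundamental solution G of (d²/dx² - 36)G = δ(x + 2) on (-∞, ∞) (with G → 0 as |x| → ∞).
-\frac{e^{-6|x + 2|}}{12}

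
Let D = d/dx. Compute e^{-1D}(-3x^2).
- 3 x^{2} + 6 x - 3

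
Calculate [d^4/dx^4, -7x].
-28\frac{d^{3}}{dx^{3}}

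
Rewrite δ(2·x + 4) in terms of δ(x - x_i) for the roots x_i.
\frac{\delta(x + 2)}{2}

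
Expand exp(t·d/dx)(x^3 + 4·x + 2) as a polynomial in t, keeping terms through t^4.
t^{3} + 3 t^{2} x + t \left(3 x^{2} + 4\right) + x^{3} + 4 x + 2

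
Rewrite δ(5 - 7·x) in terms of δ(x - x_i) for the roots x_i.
\frac{\delta(x - 5/7)}{7}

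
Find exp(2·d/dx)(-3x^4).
- 3 x^{4} - 24 x^{3} - 72 x^{2} - 96 x - 48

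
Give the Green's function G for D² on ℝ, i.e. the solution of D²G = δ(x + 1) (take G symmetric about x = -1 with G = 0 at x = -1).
\frac{|x + 1|}{2}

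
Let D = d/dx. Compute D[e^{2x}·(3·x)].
\left(6 x + 3\right) e^{2 x}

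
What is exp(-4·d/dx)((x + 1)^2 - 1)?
x^{2} - 6 x + 8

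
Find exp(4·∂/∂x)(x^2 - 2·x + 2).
x^{2} + 6 x + 10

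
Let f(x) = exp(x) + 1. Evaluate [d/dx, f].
e^{x}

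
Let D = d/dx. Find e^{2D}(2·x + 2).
2 x + 6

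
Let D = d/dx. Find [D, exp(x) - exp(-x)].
2 \cosh{\left(x \right)}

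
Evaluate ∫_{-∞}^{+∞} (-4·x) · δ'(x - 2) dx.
4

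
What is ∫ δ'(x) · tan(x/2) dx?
- \frac{1}{2}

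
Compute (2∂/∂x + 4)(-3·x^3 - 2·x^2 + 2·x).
- 12 x^{3} - 26 x^{2} + 4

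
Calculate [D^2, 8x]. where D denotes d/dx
16D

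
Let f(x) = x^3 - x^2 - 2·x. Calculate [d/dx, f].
3 x^{2} - 2 x - 2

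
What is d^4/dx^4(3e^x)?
3 e^{x}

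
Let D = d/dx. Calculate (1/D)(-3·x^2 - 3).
- x^{3} - 3 x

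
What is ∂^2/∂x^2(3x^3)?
18 x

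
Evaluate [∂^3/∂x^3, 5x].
15\frac{d^{2}}{dx^{2}}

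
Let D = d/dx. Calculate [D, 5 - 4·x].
-4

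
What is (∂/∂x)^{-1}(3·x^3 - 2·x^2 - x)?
\frac{3 x^{4}}{4} - \frac{2 x^{3}}{3} - \frac{x^{2}}{2}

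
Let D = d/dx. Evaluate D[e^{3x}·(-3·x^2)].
3 x \left(- 3 x - 2\right) e^{3 x}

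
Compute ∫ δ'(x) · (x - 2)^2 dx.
4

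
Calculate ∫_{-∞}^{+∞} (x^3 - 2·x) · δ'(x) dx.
2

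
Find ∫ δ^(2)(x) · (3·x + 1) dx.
0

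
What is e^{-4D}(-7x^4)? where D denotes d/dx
- 7 x^{4} + 112 x^{3} - 672 x^{2} + 1792 x - 1792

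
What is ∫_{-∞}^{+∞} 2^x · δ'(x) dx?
- \log{\left(2 \right)}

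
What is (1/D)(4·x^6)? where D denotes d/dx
\frac{4 x^{7}}{7}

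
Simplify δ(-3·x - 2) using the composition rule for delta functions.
\frac{\delta(x + 2/3)}{3}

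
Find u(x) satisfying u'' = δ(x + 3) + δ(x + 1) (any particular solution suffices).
\frac{|x + 3|}{2} + \frac{|x + 1|}{2}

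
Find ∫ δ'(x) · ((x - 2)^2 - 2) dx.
4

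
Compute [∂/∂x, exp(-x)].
- e^{- x}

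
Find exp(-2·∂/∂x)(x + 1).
x - 1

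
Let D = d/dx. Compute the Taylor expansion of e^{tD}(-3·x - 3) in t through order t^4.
- 3 t - 3 x - 3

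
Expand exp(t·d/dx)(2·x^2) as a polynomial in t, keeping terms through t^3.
2 t^{2} + 4 t x + 2 x^{2}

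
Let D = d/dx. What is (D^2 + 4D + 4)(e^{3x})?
25 e^{3 x}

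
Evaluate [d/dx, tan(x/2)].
\frac{1}{\cos{\left(x \right)} + 1}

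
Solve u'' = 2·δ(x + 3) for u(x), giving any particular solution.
|x + 3|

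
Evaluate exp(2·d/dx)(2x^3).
2 x^{3} + 12 x^{2} + 24 x + 16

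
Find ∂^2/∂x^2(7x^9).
504 x^{7}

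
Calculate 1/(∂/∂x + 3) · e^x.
\frac{e^{x}}{4}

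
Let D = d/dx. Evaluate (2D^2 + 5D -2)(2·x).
10 - 4 x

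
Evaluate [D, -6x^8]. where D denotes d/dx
- 48 x^{7}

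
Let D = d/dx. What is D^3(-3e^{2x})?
- 24 e^{2 x}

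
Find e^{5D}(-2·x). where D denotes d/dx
- 2 x - 10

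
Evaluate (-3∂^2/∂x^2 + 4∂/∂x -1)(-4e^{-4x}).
260 e^{- 4 x}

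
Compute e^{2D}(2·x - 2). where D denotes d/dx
2 x + 2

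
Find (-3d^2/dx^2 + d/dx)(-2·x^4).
8 x^{2} \left(9 - x\right)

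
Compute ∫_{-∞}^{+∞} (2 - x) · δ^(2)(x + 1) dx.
0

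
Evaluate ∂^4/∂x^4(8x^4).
192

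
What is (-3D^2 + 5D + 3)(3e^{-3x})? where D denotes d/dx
- 117 e^{- 3 x}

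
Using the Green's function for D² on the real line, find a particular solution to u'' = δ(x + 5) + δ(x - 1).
\frac{|x + 5|}{2} + \frac{|x - 1|}{2}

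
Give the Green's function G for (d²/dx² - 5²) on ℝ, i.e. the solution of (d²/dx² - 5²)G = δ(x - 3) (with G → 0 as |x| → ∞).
-\frac{e^{-5|x - 3|}}{10}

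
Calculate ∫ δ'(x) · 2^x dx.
- \log{\left(2 \right)}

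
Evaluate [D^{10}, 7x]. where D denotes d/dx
70D^{9}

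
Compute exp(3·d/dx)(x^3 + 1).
x^{3} + 9 x^{2} + 27 x + 28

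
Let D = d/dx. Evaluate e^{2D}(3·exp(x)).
3 e^{x + 2}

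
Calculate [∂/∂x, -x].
-1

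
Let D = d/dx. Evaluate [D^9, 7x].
63D^{8}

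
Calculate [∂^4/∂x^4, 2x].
8\frac{d^{3}}{dx^{3}}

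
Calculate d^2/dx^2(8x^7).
336 x^{5}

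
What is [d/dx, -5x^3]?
- 15 x^{2}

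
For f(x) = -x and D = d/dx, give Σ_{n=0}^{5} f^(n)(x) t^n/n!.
- t - x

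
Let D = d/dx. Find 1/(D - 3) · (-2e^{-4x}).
\frac{2 e^{- 4 x}}{7}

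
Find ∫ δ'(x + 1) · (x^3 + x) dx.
-4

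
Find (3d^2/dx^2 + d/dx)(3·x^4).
12 x^{2} \left(x + 9\right)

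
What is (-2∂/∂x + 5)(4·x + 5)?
20 x + 17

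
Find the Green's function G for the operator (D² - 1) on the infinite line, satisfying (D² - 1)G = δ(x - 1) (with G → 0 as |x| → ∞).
-\frac{e^{-|x - 1|}}{2}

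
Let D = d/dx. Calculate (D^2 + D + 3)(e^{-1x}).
3 e^{- x}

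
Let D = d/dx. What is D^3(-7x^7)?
- 1470 x^{4}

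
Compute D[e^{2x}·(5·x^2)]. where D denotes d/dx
10 x \left(x + 1\right) e^{2 x}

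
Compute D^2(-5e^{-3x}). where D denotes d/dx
- 45 e^{- 3 x}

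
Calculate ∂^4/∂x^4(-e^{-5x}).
- 625 e^{- 5 x}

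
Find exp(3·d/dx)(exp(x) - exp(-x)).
2 \sinh{\left(x + 3 \right)}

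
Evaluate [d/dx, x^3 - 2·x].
3 x^{2} - 2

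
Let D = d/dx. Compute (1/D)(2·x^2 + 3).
\frac{2 x^{3}}{3} + 3 x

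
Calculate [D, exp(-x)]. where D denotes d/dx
- e^{- x}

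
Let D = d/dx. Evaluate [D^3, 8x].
24D^{2}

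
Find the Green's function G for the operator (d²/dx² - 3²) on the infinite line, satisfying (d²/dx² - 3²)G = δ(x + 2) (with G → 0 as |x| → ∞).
-\frac{e^{-3|x + 2|}}{6}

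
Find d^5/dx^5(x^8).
6720 x^{3}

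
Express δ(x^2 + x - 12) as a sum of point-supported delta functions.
\frac{\delta(x + 4) + \delta(x - 3)}{7}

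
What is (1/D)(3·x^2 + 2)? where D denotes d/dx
x^{3} + 2 x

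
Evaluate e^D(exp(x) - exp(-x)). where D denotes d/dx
2 \sinh{\left(x + 1 \right)}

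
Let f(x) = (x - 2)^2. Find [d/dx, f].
2 x - 4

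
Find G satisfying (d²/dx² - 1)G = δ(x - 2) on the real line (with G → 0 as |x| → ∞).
-\frac{e^{-|x - 2|}}{2}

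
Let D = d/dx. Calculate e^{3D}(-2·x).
- 2 x - 6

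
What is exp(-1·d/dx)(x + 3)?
x + 2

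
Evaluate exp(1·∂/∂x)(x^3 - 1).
x \left(x^{2} + 3 x + 3\right)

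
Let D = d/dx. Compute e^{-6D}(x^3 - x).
x^{3} - 18 x^{2} + 107 x - 210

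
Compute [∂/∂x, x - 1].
1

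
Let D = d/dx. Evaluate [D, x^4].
4 x^{3}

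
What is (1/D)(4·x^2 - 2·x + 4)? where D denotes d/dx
\frac{4 x^{3}}{3} - x^{2} + 4 x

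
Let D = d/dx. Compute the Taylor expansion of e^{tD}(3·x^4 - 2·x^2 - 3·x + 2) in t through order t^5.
3 t^{4} + 12 t^{3} x + t^{2} \left(18 x^{2} - 2\right) - t \left(- 12 x^{3} + 4 x + 3\right) + 3 x^{4} - 2 x^{2} - 3 x + 2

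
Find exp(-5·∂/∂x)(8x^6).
8 x^{6} - 240 x^{5} + 3000 x^{4} - 20000 x^{3} + 75000 x^{2} - 150000 x + 125000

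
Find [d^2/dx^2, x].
2\frac{d}{dx}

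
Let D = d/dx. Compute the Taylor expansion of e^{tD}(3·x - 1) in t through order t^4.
3 t + 3 x - 1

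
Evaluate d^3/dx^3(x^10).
720 x^{7}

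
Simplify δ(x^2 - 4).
\frac{\delta(x - 2) + \delta(x + 2)}{4}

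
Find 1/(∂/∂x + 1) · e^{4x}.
\frac{e^{4 x}}{5}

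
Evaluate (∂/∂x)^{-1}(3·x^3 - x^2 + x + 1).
\frac{3 x^{4}}{4} - \frac{x^{3}}{3} + \frac{x^{2}}{2} + x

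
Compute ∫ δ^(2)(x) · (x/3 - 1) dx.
0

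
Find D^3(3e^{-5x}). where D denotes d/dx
- 375 e^{- 5 x}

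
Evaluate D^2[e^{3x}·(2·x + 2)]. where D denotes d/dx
\left(18 x + 30\right) e^{3 x}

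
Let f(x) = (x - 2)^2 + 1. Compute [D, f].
2 x - 4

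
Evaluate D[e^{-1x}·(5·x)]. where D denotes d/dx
5 \left(1 - x\right) e^{- x}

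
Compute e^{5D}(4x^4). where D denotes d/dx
4 x^{4} + 80 x^{3} + 600 x^{2} + 2000 x + 2500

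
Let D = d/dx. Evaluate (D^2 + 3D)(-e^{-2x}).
2 e^{- 2 x}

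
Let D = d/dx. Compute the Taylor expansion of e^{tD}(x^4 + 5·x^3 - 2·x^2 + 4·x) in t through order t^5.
t^{4} + t^{3} \left(4 x + 5\right) + t^{2} \left(6 x^{2} + 15 x - 2\right) + t \left(4 x^{3} + 15 x^{2} - 4 x + 4\right) + x^{4} + 5 x^{3} - 2 x^{2} + 4 x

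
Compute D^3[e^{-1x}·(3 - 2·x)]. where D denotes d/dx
\left(2 x - 9\right) e^{- x}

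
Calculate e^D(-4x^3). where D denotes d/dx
- 4 x^{3} - 12 x^{2} - 12 x - 4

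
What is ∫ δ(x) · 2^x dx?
1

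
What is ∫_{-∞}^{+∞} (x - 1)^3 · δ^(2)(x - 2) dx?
6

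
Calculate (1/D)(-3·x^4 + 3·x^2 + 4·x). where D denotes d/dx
- \frac{3 x^{5}}{5} + x^{3} + 2 x^{2}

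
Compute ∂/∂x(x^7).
7 x^{6}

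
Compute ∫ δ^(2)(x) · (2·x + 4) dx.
0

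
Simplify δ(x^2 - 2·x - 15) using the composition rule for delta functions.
\frac{\delta(x + 3) + \delta(x - 5)}{8}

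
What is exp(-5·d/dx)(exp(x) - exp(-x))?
- e^{5 - x} + e^{x - 5}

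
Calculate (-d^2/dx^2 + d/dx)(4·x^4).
16 x^{2} \left(x - 3\right)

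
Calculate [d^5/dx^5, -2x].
-10\frac{d^{4}}{dx^{4}}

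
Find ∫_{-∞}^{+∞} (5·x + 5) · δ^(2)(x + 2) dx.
0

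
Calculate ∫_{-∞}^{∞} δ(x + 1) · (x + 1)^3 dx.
0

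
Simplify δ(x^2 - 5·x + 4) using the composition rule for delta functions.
\frac{\delta(x - 1) + \delta(x - 4)}{3}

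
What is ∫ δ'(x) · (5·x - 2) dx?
-5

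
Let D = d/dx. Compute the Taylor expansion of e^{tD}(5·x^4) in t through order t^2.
5 x^{2} \left(6 t^{2} + 4 t x + x^{2}\right)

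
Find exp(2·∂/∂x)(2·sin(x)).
2 \sin{\left(x + 2 \right)}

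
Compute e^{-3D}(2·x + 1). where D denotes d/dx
2 x - 5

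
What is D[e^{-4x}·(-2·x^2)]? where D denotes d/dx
4 x \left(2 x - 1\right) e^{- 4 x}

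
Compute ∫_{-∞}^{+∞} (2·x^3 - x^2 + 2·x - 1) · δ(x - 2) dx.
15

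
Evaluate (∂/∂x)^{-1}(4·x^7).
\frac{x^{8}}{2}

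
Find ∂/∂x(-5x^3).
- 15 x^{2}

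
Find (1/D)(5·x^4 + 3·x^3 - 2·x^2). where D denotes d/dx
x^{5} + \frac{3 x^{4}}{4} - \frac{2 x^{3}}{3}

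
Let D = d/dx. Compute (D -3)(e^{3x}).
0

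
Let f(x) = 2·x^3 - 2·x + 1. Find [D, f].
6 x^{2} - 2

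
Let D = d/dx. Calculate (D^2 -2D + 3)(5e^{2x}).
15 e^{2 x}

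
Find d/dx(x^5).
5 x^{4}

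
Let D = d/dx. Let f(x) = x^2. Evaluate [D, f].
2 x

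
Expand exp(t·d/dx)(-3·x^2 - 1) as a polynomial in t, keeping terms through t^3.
- 3 t^{2} - 6 t x - 3 x^{2} - 1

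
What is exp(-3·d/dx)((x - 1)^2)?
x^{2} - 8 x + 16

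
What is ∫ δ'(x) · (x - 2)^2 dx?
4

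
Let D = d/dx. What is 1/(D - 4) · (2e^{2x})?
- e^{2 x}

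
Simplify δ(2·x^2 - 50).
\frac{\delta(x - 5) + \delta(x + 5)}{20}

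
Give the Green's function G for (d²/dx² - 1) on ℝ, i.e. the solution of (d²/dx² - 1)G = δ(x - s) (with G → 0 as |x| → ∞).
-\frac{e^{-|x-s|}}{2}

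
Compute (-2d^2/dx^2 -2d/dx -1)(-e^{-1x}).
e^{- x}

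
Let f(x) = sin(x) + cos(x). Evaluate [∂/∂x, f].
- \sin{\left(x \right)} + \cos{\left(x \right)}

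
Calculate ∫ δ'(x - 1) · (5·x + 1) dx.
-5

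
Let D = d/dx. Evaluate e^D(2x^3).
2 x^{3} + 6 x^{2} + 6 x + 2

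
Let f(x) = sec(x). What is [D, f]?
\tan{\left(x \right)} \sec{\left(x \right)}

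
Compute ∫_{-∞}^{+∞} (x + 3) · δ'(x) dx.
-1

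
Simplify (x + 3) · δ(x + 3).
0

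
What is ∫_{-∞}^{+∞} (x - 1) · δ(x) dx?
-1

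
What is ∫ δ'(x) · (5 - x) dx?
1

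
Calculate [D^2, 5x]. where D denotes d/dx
10D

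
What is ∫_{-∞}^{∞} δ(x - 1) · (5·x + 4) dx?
9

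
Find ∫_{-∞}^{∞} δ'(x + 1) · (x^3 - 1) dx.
-3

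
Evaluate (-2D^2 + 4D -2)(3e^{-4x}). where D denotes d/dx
- 150 e^{- 4 x}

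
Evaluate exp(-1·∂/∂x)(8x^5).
8 x^{5} - 40 x^{4} + 80 x^{3} - 80 x^{2} + 40 x - 8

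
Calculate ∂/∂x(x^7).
7 x^{6}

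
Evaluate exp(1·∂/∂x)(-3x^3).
- 3 x^{3} - 9 x^{2} - 9 x - 3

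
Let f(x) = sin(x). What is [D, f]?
\cos{\left(x \right)}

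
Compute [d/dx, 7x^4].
28 x^{3}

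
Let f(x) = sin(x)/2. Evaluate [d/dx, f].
\frac{\cos{\left(x \right)}}{2}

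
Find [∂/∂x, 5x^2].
10 x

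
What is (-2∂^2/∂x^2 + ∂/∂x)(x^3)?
3 x \left(x - 4\right)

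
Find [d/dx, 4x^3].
12 x^{2}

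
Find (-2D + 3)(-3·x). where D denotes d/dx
6 - 9 x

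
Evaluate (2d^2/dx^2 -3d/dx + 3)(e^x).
2 e^{x}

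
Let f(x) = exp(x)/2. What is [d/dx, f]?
\frac{e^{x}}{2}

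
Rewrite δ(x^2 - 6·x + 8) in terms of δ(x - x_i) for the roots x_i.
\frac{\delta(x - 2) + \delta(x - 4)}{2}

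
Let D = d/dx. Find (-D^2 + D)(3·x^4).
12 x^{2} \left(x - 3\right)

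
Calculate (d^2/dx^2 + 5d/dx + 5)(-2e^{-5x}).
- 10 e^{- 5 x}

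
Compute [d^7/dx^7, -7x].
-49\frac{d^{6}}{dx^{6}}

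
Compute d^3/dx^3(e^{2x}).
8 e^{2 x}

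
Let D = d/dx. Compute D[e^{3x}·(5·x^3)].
15 x^{2} \left(x + 1\right) e^{3 x}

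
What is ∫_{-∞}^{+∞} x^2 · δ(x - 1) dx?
1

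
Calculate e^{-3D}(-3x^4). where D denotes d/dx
- 3 x^{4} + 36 x^{3} - 162 x^{2} + 324 x - 243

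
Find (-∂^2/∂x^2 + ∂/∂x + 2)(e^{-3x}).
- 10 e^{- 3 x}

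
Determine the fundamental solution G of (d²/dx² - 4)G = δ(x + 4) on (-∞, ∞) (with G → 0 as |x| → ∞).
-\frac{e^{-2|x + 4|}}{4}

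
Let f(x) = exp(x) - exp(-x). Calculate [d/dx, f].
2 \cosh{\left(x \right)}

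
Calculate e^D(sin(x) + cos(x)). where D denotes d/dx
\sqrt{2} \sin{\left(x + \frac{\pi}{4} + 1 \right)}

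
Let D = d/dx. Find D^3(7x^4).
168 x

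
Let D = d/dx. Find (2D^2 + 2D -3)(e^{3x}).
21 e^{3 x}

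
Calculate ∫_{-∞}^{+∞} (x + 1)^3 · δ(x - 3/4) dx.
\frac{343}{64}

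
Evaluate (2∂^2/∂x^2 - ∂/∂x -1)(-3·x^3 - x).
3 x^{3} + 9 x^{2} - 35 x + 1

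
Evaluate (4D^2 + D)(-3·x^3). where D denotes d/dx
9 x \left(- x - 8\right)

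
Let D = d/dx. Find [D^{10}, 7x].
70D^{9}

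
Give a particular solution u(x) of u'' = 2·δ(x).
|x|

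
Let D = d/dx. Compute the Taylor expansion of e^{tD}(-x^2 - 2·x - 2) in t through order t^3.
- t^{2} - 2 t \left(x + 1\right) - x^{2} - 2 x - 2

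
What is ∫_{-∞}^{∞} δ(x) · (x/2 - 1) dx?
-1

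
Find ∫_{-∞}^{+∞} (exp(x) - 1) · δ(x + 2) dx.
-1 + e^{-2}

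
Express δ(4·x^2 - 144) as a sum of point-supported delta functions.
\frac{\delta(x - 6) + \delta(x + 6)}{48}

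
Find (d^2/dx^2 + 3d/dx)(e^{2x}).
10 e^{2 x}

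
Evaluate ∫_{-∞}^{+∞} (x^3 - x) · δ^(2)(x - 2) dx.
12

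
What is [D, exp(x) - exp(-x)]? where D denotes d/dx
2 \cosh{\left(x \right)}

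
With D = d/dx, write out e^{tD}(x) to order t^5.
t + x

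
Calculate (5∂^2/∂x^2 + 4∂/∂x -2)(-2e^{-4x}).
- 124 e^{- 4 x}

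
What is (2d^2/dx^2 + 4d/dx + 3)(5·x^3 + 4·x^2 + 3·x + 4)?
15 x^{3} + 72 x^{2} + 101 x + 40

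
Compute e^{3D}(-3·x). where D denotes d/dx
- 3 x - 9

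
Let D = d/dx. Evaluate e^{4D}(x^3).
x^{3} + 12 x^{2} + 48 x + 64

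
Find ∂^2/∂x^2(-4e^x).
- 4 e^{x}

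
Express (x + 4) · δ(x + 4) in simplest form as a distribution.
0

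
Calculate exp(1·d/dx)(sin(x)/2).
\frac{\sin{\left(x + 1 \right)}}{2}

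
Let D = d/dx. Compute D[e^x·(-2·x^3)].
2 x^{2} \left(- x - 3\right) e^{x}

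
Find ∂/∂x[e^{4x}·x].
\left(4 x + 1\right) e^{4 x}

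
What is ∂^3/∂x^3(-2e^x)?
- 2 e^{x}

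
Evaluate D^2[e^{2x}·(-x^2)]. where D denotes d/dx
\left(- 4 x^{2} - 8 x - 2\right) e^{2 x}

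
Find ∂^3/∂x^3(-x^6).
- 120 x^{3}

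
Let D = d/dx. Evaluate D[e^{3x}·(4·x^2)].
4 x \left(3 x + 2\right) e^{3 x}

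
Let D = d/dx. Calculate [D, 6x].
6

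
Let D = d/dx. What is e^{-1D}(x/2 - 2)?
\frac{x}{2} - \frac{5}{2}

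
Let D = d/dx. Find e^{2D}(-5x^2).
- 5 x^{2} - 20 x - 20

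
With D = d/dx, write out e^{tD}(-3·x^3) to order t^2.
3 x \left(- 3 t^{2} - 3 t x - x^{2}\right)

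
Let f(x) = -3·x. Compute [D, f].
-3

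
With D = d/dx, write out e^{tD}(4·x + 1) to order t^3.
4 t + 4 x + 1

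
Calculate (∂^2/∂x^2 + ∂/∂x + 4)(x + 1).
4 x + 5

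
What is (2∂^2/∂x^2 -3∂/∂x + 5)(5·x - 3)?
25 x - 30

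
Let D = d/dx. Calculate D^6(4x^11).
1330560 x^{5}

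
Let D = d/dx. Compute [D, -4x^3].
- 12 x^{2}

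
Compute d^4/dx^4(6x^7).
5040 x^{3}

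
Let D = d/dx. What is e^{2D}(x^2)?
x^{2} + 4 x + 4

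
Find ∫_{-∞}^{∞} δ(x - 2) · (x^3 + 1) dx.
9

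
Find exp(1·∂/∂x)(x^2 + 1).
x^{2} + 2 x + 2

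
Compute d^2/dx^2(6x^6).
180 x^{4}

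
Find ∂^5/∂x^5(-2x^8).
- 13440 x^{3}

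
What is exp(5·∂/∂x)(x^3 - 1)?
x^{3} + 15 x^{2} + 75 x + 124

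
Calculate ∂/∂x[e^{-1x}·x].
\left(1 - x\right) e^{- x}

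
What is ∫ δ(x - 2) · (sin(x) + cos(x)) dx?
\cos{\left(2 \right)} + \sin{\left(2 \right)}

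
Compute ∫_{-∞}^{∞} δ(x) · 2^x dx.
1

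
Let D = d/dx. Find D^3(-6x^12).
- 7920 x^{9}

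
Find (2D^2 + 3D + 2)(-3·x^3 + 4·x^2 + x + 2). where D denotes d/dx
- 6 x^{3} - 19 x^{2} - 10 x + 23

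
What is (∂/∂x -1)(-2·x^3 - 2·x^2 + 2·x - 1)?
2 x^{3} - 4 x^{2} - 6 x + 3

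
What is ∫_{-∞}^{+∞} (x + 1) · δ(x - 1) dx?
2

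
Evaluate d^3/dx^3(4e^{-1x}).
- 4 e^{- x}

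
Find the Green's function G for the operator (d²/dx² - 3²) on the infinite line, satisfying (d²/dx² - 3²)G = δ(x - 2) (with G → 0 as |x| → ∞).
-\frac{e^{-3|x - 2|}}{6}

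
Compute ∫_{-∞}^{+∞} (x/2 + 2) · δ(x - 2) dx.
3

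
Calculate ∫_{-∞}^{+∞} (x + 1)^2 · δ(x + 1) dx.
0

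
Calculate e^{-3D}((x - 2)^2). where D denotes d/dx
x^{2} - 10 x + 25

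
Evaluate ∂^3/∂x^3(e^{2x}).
8 e^{2 x}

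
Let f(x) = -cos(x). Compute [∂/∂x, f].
\sin{\left(x \right)}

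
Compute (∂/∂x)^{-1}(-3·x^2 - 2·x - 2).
- x^{3} - x^{2} - 2 x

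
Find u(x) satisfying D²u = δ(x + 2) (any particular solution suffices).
\frac{|x + 2|}{2}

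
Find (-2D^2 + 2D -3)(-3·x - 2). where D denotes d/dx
9 x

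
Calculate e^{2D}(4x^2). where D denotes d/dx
4 x^{2} + 16 x + 16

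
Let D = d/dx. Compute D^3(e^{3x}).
27 e^{3 x}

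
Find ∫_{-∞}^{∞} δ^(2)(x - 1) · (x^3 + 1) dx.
6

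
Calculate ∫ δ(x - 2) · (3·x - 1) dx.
5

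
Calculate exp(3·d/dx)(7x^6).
7 x^{6} + 126 x^{5} + 945 x^{4} + 3780 x^{3} + 8505 x^{2} + 10206 x + 5103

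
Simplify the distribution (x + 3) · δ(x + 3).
0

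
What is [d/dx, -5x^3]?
- 15 x^{2}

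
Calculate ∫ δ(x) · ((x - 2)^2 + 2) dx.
6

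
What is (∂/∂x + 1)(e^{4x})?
5 e^{4 x}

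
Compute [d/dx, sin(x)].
\cos{\left(x \right)}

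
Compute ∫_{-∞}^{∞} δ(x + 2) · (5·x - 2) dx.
-12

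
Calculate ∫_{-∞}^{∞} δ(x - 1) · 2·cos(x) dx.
2 \cos{\left(1 \right)}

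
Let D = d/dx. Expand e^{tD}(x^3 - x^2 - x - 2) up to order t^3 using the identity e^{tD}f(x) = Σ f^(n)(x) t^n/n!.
t^{3} + t^{2} \left(3 x - 1\right) - t \left(- 3 x^{2} + 2 x + 1\right) + x^{3} - x^{2} - x - 2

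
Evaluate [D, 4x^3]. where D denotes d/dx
12 x^{2}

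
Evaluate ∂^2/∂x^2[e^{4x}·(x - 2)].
\left(16 x - 24\right) e^{4 x}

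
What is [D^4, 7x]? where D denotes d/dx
28D^{3}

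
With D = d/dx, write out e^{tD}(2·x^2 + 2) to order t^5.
2 t^{2} + 4 t x + 2 x^{2} + 2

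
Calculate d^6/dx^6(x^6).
720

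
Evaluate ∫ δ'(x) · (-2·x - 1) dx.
2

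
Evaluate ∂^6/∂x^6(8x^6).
5760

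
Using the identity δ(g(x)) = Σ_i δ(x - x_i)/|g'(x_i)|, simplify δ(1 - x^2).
\frac{\delta(x - 1) + \delta(x + 1)}{2}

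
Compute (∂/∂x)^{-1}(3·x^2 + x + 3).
x^{3} + \frac{x^{2}}{2} + 3 x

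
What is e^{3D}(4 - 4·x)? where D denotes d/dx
- 4 x - 8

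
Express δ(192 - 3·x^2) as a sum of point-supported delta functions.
\frac{\delta(x - 8) + \delta(x + 8)}{48}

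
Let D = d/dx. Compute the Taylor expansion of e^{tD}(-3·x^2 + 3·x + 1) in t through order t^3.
- 3 t^{2} - 3 t \left(2 x - 1\right) - 3 x^{2} + 3 x + 1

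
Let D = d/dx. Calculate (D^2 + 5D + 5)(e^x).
11 e^{x}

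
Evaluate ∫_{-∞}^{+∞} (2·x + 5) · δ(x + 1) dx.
3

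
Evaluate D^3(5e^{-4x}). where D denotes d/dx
- 320 e^{- 4 x}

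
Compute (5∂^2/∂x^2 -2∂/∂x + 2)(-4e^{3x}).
- 164 e^{3 x}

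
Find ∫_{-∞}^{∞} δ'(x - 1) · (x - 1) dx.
-1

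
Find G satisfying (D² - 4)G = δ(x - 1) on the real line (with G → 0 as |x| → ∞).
-\frac{e^{-2|x - 1|}}{4}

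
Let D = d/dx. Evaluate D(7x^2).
14 x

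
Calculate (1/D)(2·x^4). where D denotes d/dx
\frac{2 x^{5}}{5}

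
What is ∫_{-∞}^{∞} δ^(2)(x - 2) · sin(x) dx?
- \sin{\left(2 \right)}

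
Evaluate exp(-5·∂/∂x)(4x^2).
4 x^{2} - 40 x + 100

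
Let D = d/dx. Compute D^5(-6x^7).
- 15120 x^{2}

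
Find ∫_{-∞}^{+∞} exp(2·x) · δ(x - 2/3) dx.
e^{\frac{4}{3}}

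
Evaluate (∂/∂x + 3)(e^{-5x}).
- 2 e^{- 5 x}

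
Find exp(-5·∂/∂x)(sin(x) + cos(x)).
\sqrt{2} \cos{\left(- x + \frac{\pi}{4} + 5 \right)}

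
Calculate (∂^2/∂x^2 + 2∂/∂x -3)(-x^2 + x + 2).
3 x^{2} - 7 x - 6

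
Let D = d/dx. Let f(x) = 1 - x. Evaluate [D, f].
-1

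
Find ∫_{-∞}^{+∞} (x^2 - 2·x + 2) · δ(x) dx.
2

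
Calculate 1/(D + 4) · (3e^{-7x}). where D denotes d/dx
- e^{- 7 x}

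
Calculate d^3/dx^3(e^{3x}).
27 e^{3 x}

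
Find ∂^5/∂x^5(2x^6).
1440 x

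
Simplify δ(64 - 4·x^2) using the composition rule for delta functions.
\frac{\delta(x - 4) + \delta(x + 4)}{32}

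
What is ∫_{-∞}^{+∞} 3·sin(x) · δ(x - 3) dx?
3 \sin{\left(3 \right)}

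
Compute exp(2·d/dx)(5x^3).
5 x^{3} + 30 x^{2} + 60 x + 40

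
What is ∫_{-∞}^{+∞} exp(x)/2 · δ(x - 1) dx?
\frac{e}{2}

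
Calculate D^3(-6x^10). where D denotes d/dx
- 4320 x^{7}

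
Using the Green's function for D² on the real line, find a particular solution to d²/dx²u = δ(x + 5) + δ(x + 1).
\frac{|x + 5|}{2} + \frac{|x + 1|}{2}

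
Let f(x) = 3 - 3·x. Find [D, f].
-3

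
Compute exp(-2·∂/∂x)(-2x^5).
- 2 x^{5} + 20 x^{4} - 80 x^{3} + 160 x^{2} - 160 x + 64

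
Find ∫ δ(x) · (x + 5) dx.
5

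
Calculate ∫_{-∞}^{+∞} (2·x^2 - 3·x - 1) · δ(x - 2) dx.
1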